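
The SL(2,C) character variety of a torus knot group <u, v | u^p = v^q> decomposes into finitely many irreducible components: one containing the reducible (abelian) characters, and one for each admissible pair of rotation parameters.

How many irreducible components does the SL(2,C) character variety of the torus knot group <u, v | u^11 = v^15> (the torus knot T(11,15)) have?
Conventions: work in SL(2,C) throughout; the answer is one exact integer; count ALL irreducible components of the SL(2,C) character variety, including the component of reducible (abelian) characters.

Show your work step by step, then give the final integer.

71

For T(11,15): irreducibility forces the central element u^11 = v^15 to one of +I, -I.
On an irreducible component, tr(u) is locked at 2*cos(pi*alpha/11) for some alpha in 1..10, and tr(v) at 2*cos(pi*beta/15) for some beta in 1..14.
Consistency of u^11 = (-1)^alpha I with v^15 = (-1)^beta I forces alpha = beta (mod 2).
Enumerate parity-matched pairs: 5*7 odd-odd plus 5*7 even-even gives 70.
components with irreducible characters: 70; plus the single component of reducible (abelian) characters: total 71.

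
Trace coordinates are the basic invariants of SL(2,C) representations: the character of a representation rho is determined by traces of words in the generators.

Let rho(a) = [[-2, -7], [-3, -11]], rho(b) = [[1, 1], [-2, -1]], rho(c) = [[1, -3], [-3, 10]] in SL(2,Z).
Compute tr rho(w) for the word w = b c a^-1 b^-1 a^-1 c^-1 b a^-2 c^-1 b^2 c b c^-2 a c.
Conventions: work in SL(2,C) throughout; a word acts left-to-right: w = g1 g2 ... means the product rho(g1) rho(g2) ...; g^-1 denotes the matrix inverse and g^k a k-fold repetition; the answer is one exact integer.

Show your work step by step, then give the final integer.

-5319633570

rho(b) = [[1, 1], [-2, -1]]
... * rho(c) = [[1, -3], [-3, 10]]  ->  [[-2, 7], [1, -4]]
... * rho(a^-1) = [[-11, 7], [3, -2]]  ->  [[43, -28], [-23, 15]]
... * rho(b^-1) = [[-1, -1], [2, 1]]  ->  [[-99, -71], [53, 38]]
... * rho(a^-1) = [[-11, 7], [3, -2]]  ->  [[876, -551], [-469, 295]]
... * rho(c^-1) = [[10, 3], [3, 1]]  ->  [[7107, 2077], [-3805, -1112]]
... * rho(b) = [[1, 1], [-2, -1]]  ->  [[2953, 5030], [-1581, -2693]]
... * rho(a^-1) = [[-11, 7], [3, -2]]  ->  [[-17393, 10611], [9312, -5681]]
... * rho(a^-1) = [[-11, 7], [3, -2]]  ->  [[223156, -142973], [-119475, 76546]]
... * rho(c^-1) = [[10, 3], [3, 1]]  ->  [[1802641, 526495], [-965112, -281879]]
... * rho(b) = [[1, 1], [-2, -1]]  ->  [[749651, 1276146], [-401354, -683233]]
... * rho(b) = [[1, 1], [-2, -1]]  ->  [[-1802641, -526495], [965112, 281879]]
... * rho(c) = [[1, -3], [-3, 10]]  ->  [[-223156, 142973], [119475, -76546]]
... * rho(b) = [[1, 1], [-2, -1]]  ->  [[-509102, -366129], [272567, 196021]]
... * rho(c^-1) = [[10, 3], [3, 1]]  ->  [[-6189407, -1893435], [3313733, 1013722]]
... * rho(c^-1) = [[10, 3], [3, 1]]  ->  [[-67574375, -20461656], [36178496, 10954921]]
... * rho(a) = [[-2, -7], [-3, -11]]  ->  [[196533718, 698098841], [-105221755, -373753603]]
... * rho(c) = [[1, -3], [-3, 10]]  ->  [[-1897762805, 6391387256], [1016039054, -3421870765]]
tr = -1897762805 + -3421870765 = -5319633570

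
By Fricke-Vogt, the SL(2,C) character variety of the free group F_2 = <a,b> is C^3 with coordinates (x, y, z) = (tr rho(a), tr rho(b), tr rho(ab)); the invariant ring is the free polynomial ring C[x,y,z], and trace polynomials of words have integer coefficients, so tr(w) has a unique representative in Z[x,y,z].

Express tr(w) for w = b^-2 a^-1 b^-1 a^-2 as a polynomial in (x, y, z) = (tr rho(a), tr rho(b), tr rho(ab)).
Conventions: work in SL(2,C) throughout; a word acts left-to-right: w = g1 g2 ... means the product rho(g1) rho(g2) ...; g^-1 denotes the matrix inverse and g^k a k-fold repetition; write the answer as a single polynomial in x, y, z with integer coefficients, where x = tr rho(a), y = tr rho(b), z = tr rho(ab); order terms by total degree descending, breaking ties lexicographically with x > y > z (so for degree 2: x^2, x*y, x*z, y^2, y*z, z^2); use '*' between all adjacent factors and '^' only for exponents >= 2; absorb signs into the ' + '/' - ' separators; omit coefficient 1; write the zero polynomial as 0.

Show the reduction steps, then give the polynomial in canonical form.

trace(b^-1) = trace(b) = y
trace(b^-1 a) = trace(a) * trace(b) - trace(a b)   [inverse elimination on b] = x*y - z
trace(a^-1 b^-1) = trace(b^-1) * trace(a) - trace(b^-1 a)   [inverse elimination on a] = z
trace(b^-1 a^-1 b^-1) = trace(a^-1 b^-1) * trace(b) - trace(a^-1)   [inverse elimination on b] = y*z - x
trace(b^-1 a b^-1) = trace(a b^-1) * trace(b) - trace(a)   [inverse elimination on b] = x*y^2 - y*z - x
trace(a^2) = trace(a) * trace(a) - trace(1)   [square of a] = x^2 - 2
trace(a^2 b) = trace(a) * trace(b a) - trace(b)   [square of a] = x*z - y
trace(a b^-1 a) = trace(a^2) * trace(b) - trace(a^2 b)   [inverse elimination on b] = x^2*y - x*z - y
trace(a b a b) = trace(b a) * trace(b a) - trace(1)   [split at a repeated b] = z^2 - 2
trace(a b^-1 a b) = trace(a b a) * trace(b) - trace(a b a b)   [inverse elimination on b] = x*y*z - y^2 - z^2 + 2
trace(b^-1 a b^-1 a) = trace(a b^-1 a) * trace(b) - trace(a b^-1 a b)   [inverse elimination on b] = x^2*y^2 - 2*x*y*z + z^2 - 2
trace(b^-1 a^-1 b^-1 a) = trace(b^-1 a b^-1) * trace(a) - trace(b^-1 a b^-1 a)   [inverse elimination on a] = x*y*z - x^2 - z^2 + 2
trace(b^-1 a^-1 b^-1 a^-1) = trace(b^-1 a^-1 b^-1) * trace(a) - trace(b^-1 a^-1 b^-1 a)   [inverse elimination on a] = z^2 - 2
trace(a^-1 b^-2 a^-1 b^-1) = trace(b^-1 a^-1 b^-1 a^-1) * trace(b) - trace(b^-1 a^-1 b^-1 a^-1 b)   [inverse elimination on b] = y*z^2 - x*z - y
trace(b^-2 a^-1 b^-1) = trace(b^-1 a^-1 b^-1) * trace(b) - trace(b^-1 a^-1)   [inverse elimination on b] = y^2*z - x*y - z
trace(b^-2 a^-1 b^-1 a^-2) = trace(a^-1 b^-2 a^-1 b^-1) * trace(a) - trace(a^-1 b^-2 a^-1 b^-1 a)   [inverse elimination on a] = x*y*z^2 - x^2*z - y^2*z + z

x*y*z^2 - x^2*z - y^2*z + z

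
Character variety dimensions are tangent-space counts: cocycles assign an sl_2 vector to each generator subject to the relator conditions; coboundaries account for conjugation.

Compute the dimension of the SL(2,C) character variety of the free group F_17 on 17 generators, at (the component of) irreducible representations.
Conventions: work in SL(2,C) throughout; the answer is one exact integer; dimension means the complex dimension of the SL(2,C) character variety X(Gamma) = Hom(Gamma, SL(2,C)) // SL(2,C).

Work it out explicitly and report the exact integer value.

Here Gamma is free of rank 17 — no relator constrains a cocycle.
So Z^1 = (sl_2)^17 in full: dim Z^1 = 51.
dim B^1 = 3: the coboundary map is injective because an irreducible image has centralizer 0 in sl_2.
dim X = dim H^1 = dim Z^1 - dim B^1 = 51 - 3 = 48.

48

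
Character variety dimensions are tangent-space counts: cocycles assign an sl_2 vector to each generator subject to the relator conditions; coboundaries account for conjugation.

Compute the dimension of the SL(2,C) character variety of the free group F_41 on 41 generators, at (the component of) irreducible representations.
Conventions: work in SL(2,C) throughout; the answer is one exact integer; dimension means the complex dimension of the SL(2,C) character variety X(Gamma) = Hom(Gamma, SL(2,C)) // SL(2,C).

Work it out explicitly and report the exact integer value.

120

Gamma = F_41 has 41 generators and no relators.
So Z^1 = (sl_2)^41 in full: dim Z^1 = 123.
At an irreducible rho the centralizer of the image in sl_2 is 0, so the coboundary map sl_2 -> Z^1 is injective: dim B^1 = 3.
dim X = dim H^1 = dim Z^1 - dim B^1 = 123 - 3 = 120.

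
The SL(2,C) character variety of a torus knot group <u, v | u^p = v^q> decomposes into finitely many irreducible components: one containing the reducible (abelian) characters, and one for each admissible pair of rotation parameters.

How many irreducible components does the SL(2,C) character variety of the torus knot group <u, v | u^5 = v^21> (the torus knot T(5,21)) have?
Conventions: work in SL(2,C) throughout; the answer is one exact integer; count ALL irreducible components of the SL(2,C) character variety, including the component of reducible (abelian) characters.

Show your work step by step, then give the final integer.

In the torus knot group T(5,21), u^5 = v^21 is central, so an irreducible representation sends it to +I or -I (Schur).
On an irreducible component, tr(u) is locked at 2*cos(pi*alpha/5) for some alpha in 1..4, and tr(v) at 2*cos(pi*beta/21) for some beta in 1..20.
u^5 = (-1)^alpha I and v^21 = (-1)^beta I must agree, so alpha and beta have equal parity.
Enumerate parity-matched pairs: 2*10 odd-odd plus 2*10 even-even gives 40.
Total: 40 irreducible-character components + 1 reducible (abelian) component = 41.

41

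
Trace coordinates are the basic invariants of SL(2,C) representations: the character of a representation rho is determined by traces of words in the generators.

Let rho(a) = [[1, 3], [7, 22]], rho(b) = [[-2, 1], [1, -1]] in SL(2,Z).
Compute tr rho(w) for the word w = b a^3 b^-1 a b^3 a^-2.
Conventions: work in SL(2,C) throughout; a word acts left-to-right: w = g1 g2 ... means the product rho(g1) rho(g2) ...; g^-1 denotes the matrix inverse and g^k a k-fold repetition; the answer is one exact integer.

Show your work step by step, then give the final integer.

-1258417163

rho(b) = [[-2, 1], [1, -1]]
... * rho(a) = [[1, 3], [7, 22]]  ->  [[5, 16], [-6, -19]]
... * rho(a) = [[1, 3], [7, 22]]  ->  [[117, 367], [-139, -436]]
... * rho(a) = [[1, 3], [7, 22]]  ->  [[2686, 8425], [-3191, -10009]]
... * rho(b^-1) = [[-1, -1], [-1, -2]]  ->  [[-11111, -19536], [13200, 23209]]
... * rho(a) = [[1, 3], [7, 22]]  ->  [[-147863, -463125], [175663, 550198]]
... * rho(b) = [[-2, 1], [1, -1]]  ->  [[-167399, 315262], [198872, -374535]]
... * rho(b) = [[-2, 1], [1, -1]]  ->  [[650060, -482661], [-772279, 573407]]
... * rho(b) = [[-2, 1], [1, -1]]  ->  [[-1782781, 1132721], [2117965, -1345686]]
... * rho(a^-1) = [[22, -3], [-7, 1]]  ->  [[-47150229, 6481064], [56015032, -7699581]]
... * rho(a^-1) = [[22, -3], [-7, 1]]  ->  [[-1082672486, 147931751], [1286227771, -175744677]]
tr = -1082672486 + -175744677 = -1258417163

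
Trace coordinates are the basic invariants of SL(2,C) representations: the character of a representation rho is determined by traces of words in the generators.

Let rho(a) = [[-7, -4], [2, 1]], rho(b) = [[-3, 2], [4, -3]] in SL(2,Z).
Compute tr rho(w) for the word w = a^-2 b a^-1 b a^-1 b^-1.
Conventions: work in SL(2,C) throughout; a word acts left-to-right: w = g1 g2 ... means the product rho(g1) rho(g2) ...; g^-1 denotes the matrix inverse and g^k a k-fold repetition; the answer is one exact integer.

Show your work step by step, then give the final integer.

rho(a^-1) = [[1, 4], [-2, -7]]
... * rho(a^-1) = [[1, 4], [-2, -7]]  ->  [[-7, -24], [12, 41]]
... * rho(b) = [[-3, 2], [4, -3]]  ->  [[-75, 58], [128, -99]]
... * rho(a^-1) = [[1, 4], [-2, -7]]  ->  [[-191, -706], [326, 1205]]
... * rho(b) = [[-3, 2], [4, -3]]  ->  [[-2251, 1736], [3842, -2963]]
... * rho(a^-1) = [[1, 4], [-2, -7]]  ->  [[-5723, -21156], [9768, 36109]]
... * rho(b^-1) = [[-3, -2], [-4, -3]]  ->  [[101793, 74914], [-173740, -127863]]
tr = 101793 + -127863 = -26070

-26070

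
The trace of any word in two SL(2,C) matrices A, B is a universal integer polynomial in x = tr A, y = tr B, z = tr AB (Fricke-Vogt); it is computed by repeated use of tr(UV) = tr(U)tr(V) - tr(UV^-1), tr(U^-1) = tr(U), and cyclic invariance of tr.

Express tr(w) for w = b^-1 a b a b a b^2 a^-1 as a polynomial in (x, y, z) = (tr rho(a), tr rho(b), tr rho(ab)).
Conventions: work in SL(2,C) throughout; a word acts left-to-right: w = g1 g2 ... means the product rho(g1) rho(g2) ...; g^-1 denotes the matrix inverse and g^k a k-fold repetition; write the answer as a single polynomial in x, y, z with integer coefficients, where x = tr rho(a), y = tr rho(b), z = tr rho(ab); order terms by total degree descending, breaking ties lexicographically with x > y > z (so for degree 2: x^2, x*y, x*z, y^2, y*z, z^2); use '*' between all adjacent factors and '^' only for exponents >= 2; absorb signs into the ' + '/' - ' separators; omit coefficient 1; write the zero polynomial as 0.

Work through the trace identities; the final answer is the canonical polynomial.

use: trace(a b a b) = trace(b a) * trace(b a) - trace(1)  (split on b) = z^2 - 2
use: trace(a b a b a b) = trace(a b) * trace(a b a b) - trace(a^-1 b^-1)  (split on a) = z^3 - 3*z
apply: trace(b a b) = trace(b) * trace(a b) - trace(a)  (reduce the b square) = y*z - x
trace(a b a b a) = trace(a) * trace(b a b a) - trace(b a b)  (reduce the a square) = x*z^2 - y*z - x
trace(b a b a b^2 a) = trace(b) * trace(a b a b a b) - trace(a b a b a)  (reduce the b square) = y*z^3 - x*z^2 - 2*y*z + x
apply: trace(a b a) = trace(a) * trace(b a) - trace(b)  (reduce the a square) = x*z - y
trace(b a b a b) = trace(b) * trace(a b a b) - trace(a b a)  (reduce the b square) = y*z^2 - x*z - y
apply: trace(b a b a b^2) = trace(b) * trace(b a b a b) - trace(b a b a)  (reduce the b square) = y^2*z^2 - x*y*z - y^2 - z^2 + 2
trace(a b a b a b^2 a) = trace(a) * trace(b a b a b^2 a) - trace(b a b a b^2)  (reduce the a square) = x*y*z^3 - x^2*z^2 - y^2*z^2 - x*y*z + x^2 + y^2 + z^2 - 2
apply: trace(a b a b a b a b) = trace(b a) * trace(b a b a b a) - trace(b^-1 a^-1 b^-1 a^-1)  (split on b) = z^4 - 4*z^2 + 2
apply: trace(a b a b a b a) = trace(a) * trace(b a b a b a) - trace(b a b a b)  (reduce the a square) = x*z^3 - y*z^2 - 2*x*z + y
trace(a b a b a b^2 a b) = trace(b) * trace(a b a b a b a b) - trace(a b a b a b a)  (reduce the b square) = y*z^4 - x*z^3 - 3*y*z^2 + 2*x*z + y
trace(b^-1 a b a b a b^2 a) = trace(a b a b a b^2 a) * trace(b) - trace(a b a b a b^2 a b)  (eliminate b^-1) = x*y^2*z^3 - x^2*y*z^2 - y^3*z^2 - y*z^4 - x*y^2*z + x*z^3 + x^2*y + y^3 + 4*y*z^2 - 2*x*z - 3*y
trace(b^-1 a b a b a b^2 a^-1) = trace(b^-1 a b a b a b^2) * trace(a) - trace(b^-1 a b a b a b^2 a)  (eliminate a^-1) = -x*y^2*z^3 + x^2*y*z^2 + y^3*z^2 + y*z^4 + x*y^2*z - x^2*y - y^3 - 4*y*z^2 - x*z + 3*y

-x*y^2*z^3 + x^2*y*z^2 + y^3*z^2 + y*z^4 + x*y^2*z - x^2*y - y^3 - 4*y*z^2 - x*z + 3*y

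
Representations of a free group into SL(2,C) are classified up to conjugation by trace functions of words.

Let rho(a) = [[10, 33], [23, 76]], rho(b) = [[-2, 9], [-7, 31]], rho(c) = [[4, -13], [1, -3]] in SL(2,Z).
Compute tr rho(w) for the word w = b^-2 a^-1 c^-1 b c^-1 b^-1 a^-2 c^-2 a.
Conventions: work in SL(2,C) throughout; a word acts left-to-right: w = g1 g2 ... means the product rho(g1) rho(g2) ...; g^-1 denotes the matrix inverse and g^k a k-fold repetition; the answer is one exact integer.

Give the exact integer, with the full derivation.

-179476183747175

rho(b^-1) = [[31, -9], [7, -2]]
... * rho(b^-1) = [[31, -9], [7, -2]]  ->  [[898, -261], [203, -59]]
... * rho(a^-1) = [[76, -33], [-23, 10]]  ->  [[74251, -32244], [16785, -7289]]
... * rho(c^-1) = [[-3, 13], [-1, 4]]  ->  [[-190509, 836287], [-43066, 189049]]
... * rho(b) = [[-2, 9], [-7, 31]]  ->  [[-5472991, 24210316], [-1237211, 5472925]]
... * rho(c^-1) = [[-3, 13], [-1, 4]]  ->  [[-7791343, 25692381], [-1761292, 5807957]]
... * rho(b^-1) = [[31, -9], [7, -2]]  ->  [[-61684966, 18737325], [-13944353, 4235714]]
... * rho(a^-1) = [[76, -33], [-23, 10]]  ->  [[-5119015891, 2222977128], [-1157192250, 502520789]]
... * rho(a^-1) = [[76, -33], [-23, 10]]  ->  [[-440173681660, 191157295683], [-99504589147, 43212552140]]
... * rho(c^-1) = [[-3, 13], [-1, 4]]  ->  [[1129363749297, -4957628678848], [255301215301, -1120709450351]]
... * rho(c^-1) = [[-3, 13], [-1, 4]]  ->  [[1569537430957, -5148785974531], [354805804448, -1163922002491]]
... * rho(a) = [[10, 33], [23, 76]]  ->  [[-102726703104643, -339512998842775], [-23222148012813, -76749480642532]]
tr = -102726703104643 + -76749480642532 = -179476183747175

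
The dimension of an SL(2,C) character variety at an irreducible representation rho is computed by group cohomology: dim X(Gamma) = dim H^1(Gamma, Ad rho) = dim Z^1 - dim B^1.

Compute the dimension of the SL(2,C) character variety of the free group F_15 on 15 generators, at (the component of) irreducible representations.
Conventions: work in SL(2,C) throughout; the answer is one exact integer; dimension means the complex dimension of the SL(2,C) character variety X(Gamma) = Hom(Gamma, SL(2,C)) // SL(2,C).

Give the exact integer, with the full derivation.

Here Gamma is free of rank 15 — no relator constrains a cocycle.
So Z^1 = (sl_2)^15 in full: dim Z^1 = 45.
dim B^1 = 3: the coboundary map is injective because an irreducible image has centralizer 0 in sl_2.
dim X = dim H^1 = dim Z^1 - dim B^1 = 45 - 3 = 42.

42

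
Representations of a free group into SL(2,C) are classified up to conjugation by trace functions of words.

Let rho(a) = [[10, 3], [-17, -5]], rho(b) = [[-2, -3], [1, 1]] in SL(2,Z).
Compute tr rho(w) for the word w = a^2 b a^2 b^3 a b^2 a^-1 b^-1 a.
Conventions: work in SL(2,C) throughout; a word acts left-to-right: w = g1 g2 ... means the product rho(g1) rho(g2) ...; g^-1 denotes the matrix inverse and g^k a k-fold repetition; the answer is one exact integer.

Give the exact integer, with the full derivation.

-16856251

rho(a) = [[10, 3], [-17, -5]]
... * rho(a) = [[10, 3], [-17, -5]]  ->  [[49, 15], [-85, -26]]
... * rho(b) = [[-2, -3], [1, 1]]  ->  [[-83, -132], [144, 229]]
... * rho(a) = [[10, 3], [-17, -5]]  ->  [[1414, 411], [-2453, -713]]
... * rho(a) = [[10, 3], [-17, -5]]  ->  [[7153, 2187], [-12409, -3794]]
... * rho(b) = [[-2, -3], [1, 1]]  ->  [[-12119, -19272], [21024, 33433]]
... * rho(b) = [[-2, -3], [1, 1]]  ->  [[4966, 17085], [-8615, -29639]]
... * rho(b) = [[-2, -3], [1, 1]]  ->  [[7153, 2187], [-12409, -3794]]
... * rho(a) = [[10, 3], [-17, -5]]  ->  [[34351, 10524], [-59592, -18257]]
... * rho(b) = [[-2, -3], [1, 1]]  ->  [[-58178, -92529], [100927, 160519]]
... * rho(b) = [[-2, -3], [1, 1]]  ->  [[23827, 82005], [-41335, -142262]]
... * rho(a^-1) = [[-5, -3], [17, 10]]  ->  [[1274950, 748569], [-2211779, -1298615]]
... * rho(b^-1) = [[1, 3], [-1, -2]]  ->  [[526381, 2327712], [-913164, -4038107]]
... * rho(a) = [[10, 3], [-17, -5]]  ->  [[-34307294, -10059417], [59516179, 17451043]]
tr = -34307294 + 17451043 = -16856251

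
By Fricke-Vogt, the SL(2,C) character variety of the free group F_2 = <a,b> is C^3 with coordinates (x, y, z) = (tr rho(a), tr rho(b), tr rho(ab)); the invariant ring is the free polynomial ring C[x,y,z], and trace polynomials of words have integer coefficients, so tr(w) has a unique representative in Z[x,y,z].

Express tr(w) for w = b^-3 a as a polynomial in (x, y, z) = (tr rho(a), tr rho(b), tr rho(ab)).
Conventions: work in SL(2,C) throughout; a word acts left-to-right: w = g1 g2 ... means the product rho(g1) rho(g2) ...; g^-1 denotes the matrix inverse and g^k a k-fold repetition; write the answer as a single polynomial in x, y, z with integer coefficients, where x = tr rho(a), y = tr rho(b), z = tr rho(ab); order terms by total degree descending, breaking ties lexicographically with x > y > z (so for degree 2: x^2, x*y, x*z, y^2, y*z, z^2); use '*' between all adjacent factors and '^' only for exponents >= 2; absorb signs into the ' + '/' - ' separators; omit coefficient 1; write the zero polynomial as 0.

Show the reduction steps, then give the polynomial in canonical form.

trace(b^-1 a) = trace(a)*trace(b) - trace(a b)   [inverse elimination on b] = x*y - z
next, trace(a b^-2) = trace(b^-1 a)*trace(b) - trace(b^-1 a b)   [inverse elimination on b] = x*y^2 - y*z - x
trace(b^-3 a) = trace(a b^-2)*trace(b) - trace(a b^-1)   [inverse elimination on b] = x*y^3 - y^2*z - 2*x*y + z

x*y^3 - y^2*z - 2*x*y + z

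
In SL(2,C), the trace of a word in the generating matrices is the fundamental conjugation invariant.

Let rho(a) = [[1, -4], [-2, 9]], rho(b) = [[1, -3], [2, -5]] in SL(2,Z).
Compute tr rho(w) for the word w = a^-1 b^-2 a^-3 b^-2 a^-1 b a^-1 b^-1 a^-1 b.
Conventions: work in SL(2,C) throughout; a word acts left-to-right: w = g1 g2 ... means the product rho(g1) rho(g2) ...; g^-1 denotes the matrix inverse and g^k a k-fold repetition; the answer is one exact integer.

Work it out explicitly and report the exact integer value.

-5430563750

rho(a^-1) = [[9, 4], [2, 1]]
... * rho(b^-1) = [[-5, 3], [-2, 1]]  ->  [[-53, 31], [-12, 7]]
... * rho(b^-1) = [[-5, 3], [-2, 1]]  ->  [[203, -128], [46, -29]]
... * rho(a^-1) = [[9, 4], [2, 1]]  ->  [[1571, 684], [356, 155]]
... * rho(a^-1) = [[9, 4], [2, 1]]  ->  [[15507, 6968], [3514, 1579]]
... * rho(a^-1) = [[9, 4], [2, 1]]  ->  [[153499, 68996], [34784, 15635]]
... * rho(b^-1) = [[-5, 3], [-2, 1]]  ->  [[-905487, 529493], [-205190, 119987]]
... * rho(b^-1) = [[-5, 3], [-2, 1]]  ->  [[3468449, -2186968], [785976, -495583]]
... * rho(a^-1) = [[9, 4], [2, 1]]  ->  [[26842105, 11686828], [6082618, 2648321]]
... * rho(b) = [[1, -3], [2, -5]]  ->  [[50215761, -138960455], [11379260, -31489459]]
... * rho(a^-1) = [[9, 4], [2, 1]]  ->  [[174020939, 61902589], [39434422, 14027581]]
... * rho(b^-1) = [[-5, 3], [-2, 1]]  ->  [[-993909873, 583965406], [-225227272, 132330847]]
... * rho(a^-1) = [[9, 4], [2, 1]]  ->  [[-7777258045, -3391674086], [-1762383754, -768578241]]
... * rho(b) = [[1, -3], [2, -5]]  ->  [[-14560606217, 40290144565], [-3299540236, 9130042467]]
tr = -14560606217 + 9130042467 = -5430563750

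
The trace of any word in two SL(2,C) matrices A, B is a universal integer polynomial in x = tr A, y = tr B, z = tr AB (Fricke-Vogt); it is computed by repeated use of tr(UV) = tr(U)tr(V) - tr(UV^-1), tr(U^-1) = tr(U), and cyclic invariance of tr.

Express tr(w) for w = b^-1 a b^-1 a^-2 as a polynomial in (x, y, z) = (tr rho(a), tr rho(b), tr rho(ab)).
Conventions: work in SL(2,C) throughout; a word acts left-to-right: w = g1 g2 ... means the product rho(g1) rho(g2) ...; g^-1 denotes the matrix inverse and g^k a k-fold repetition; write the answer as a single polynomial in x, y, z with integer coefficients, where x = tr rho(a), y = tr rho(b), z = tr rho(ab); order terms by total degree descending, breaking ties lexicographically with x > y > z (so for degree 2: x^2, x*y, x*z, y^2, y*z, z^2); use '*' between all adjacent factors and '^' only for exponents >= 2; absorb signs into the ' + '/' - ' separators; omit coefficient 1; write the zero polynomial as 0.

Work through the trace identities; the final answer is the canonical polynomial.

x^2*y*z - x^3 - x*y^2 - x*z^2 + y*z + 3*x

trace(b^-1) = trace(b) = y
and trace(a b a) = trace(a) * trace(b a) - trace(b)   [square of a] = x*z - y
next, trace(a b a b) = trace(a b) * trace(a b) - trace(1)   [split at a repeated a] = z^2 - 2
and trace(b a b^-1 a) = trace(a b a) * trace(b) - trace(a b a b)   [inverse elimination on b] = x*y*z - y^2 - z^2 + 2
and trace(a b^-1 a^-1 b) = trace(b a b^-1) * trace(a) - trace(b a b^-1 a)   [inverse elimination on a] = -x*y*z + x^2 + y^2 + z^2 - 2
trace(a^-1 b^-1 a b^-1) = trace(a b^-1 a^-1) * trace(b) - trace(a b^-1 a^-1 b)   [inverse elimination on b] = x*y*z - x^2 - z^2 + 2
trace(a b^-1) = trace(a) * trace(b) - trace(a b)   [inverse elimination on b] = x*y - z
trace(b^-1 a b^-1) = trace(a b^-1) * trace(b) - trace(a)   [inverse elimination on b] = x*y^2 - y*z - x
trace(b^-1 a b^-1 a^-2) = trace(a^-1 b^-1 a b^-1) * trace(a) - trace(a^-1 b^-1 a b^-1 a)   [inverse elimination on a] = x^2*y*z - x^3 - x*y^2 - x*z^2 + y*z + 3*x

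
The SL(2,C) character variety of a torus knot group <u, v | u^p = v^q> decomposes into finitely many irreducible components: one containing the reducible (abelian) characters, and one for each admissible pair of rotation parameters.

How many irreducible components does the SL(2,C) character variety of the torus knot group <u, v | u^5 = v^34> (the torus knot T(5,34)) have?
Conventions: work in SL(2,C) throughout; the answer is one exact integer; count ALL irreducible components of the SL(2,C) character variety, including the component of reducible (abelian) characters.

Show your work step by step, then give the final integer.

For T(5,34): irreducibility forces the central element u^5 = v^34 to one of +I, -I.
This locks tr(u) to 2*cos(pi*alpha/5), alpha in 1..4, and tr(v) to 2*cos(pi*beta/34), beta in 1..33, on each component of irreducible characters.
Consistency of u^5 = (-1)^alpha I with v^34 = (-1)^beta I forces alpha = beta (mod 2).
Counting: 2 odd alphas x 17 odd betas + 2 even alphas x 16 even betas = 34 + 32 = 66.
components with irreducible characters: 66; plus the single component of reducible (abelian) characters: total 67.

67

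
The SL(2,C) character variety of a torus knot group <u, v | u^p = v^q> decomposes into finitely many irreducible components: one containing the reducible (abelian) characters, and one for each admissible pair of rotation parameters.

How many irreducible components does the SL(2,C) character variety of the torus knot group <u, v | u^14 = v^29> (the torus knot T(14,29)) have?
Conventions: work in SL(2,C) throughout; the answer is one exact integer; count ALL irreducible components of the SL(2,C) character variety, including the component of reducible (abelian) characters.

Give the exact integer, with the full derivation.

183

For T(14,29): irreducibility forces the central element u^14 = v^29 to one of +I, -I.
On an irreducible component, tr(u) is locked at 2*cos(pi*alpha/14) for some alpha in 1..13, and tr(v) at 2*cos(pi*beta/29) for some beta in 1..28.
The two central values (-1)^alpha I and (-1)^beta I must be the same matrix, so alpha and beta share a parity.
count pairs: odd alpha (7 choices) x odd beta (14), plus even alpha (6) x even beta (14): 7*14 + 6*14 = 182.
Total: 182 irreducible-character components + 1 reducible (abelian) component = 183.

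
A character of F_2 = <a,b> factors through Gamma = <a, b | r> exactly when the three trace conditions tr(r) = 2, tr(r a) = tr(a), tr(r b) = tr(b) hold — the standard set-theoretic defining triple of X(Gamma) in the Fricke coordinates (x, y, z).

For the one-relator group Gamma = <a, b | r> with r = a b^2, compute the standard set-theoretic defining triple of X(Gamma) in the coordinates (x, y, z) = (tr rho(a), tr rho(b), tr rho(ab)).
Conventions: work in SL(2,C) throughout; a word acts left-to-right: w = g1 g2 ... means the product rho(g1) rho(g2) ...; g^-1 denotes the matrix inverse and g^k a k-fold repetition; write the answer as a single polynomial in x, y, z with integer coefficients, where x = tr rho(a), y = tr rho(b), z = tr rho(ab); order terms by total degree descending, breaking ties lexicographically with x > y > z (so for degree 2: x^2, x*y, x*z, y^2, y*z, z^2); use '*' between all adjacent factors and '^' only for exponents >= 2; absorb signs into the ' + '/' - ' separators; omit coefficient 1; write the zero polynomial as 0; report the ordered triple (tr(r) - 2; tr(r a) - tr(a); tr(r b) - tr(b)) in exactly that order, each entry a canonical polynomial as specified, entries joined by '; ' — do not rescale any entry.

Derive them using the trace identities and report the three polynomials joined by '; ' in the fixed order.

y*z - x - 2; x*y*z - x^2 - y^2 - x + 2; y^2*z - x*y - y - z

next, trace(a b^2) = trace(b) trace(a b) - trace(a)  (reduce the b square) = y*z - x
trace(b^2) = trace(b) trace(b) - trace(1) = y^2 - 2
and trace(a b^2 a) = trace(a) trace(b^2 a) - trace(b^2) = x*y*z - x^2 - y^2 + 2
and trace(a b^3) = trace(b) trace(b a b) - trace(b a)   [square of b] = y^2*z - x*y - z
assemble the triple (trace(r) - 2; trace(r a) - x; trace(r b) - y)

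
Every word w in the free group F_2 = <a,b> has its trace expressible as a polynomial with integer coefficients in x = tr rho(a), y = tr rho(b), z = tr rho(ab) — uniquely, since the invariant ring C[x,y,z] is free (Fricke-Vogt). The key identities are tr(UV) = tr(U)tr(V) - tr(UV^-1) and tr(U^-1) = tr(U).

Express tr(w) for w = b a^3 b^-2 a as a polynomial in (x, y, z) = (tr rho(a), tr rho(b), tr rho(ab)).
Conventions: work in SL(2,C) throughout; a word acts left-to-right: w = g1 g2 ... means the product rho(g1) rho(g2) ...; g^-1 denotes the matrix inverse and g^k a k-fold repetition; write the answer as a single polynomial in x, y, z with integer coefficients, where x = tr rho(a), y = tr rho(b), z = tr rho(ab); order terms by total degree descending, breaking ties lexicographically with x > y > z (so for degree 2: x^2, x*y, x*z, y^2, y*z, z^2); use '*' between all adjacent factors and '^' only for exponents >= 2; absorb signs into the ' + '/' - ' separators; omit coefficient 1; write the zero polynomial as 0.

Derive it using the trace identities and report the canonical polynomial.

tr(a b a) = tr(a)*tr(b a) - tr(b) = x*z - y
tr(a b a^2) = tr(a)*tr(a b a) - tr(a b) = x^2*z - x*y - z
tr(a b a^3) = tr(a)*tr(a b a^2) - tr(a b a) = x^3*z - x^2*y - 2*x*z + y
tr(b a b a) = tr(a b)*tr(a b) - tr(1) = z^2 - 2
tr(b a b) = tr(b)*tr(a b) - tr(a) = y*z - x
tr(b a b a^2) = tr(a)*tr(b a b a) - tr(b a b) = x*z^2 - y*z - x
tr(a b a^3 b) = tr(a)*tr(b a b a^2) - tr(b a b a) = x^2*z^2 - x*y*z - x^2 - z^2 + 2
tr(b^-1 a b a^3) = tr(a b a^3)*tr(b) - tr(a b a^3 b) = x^3*y*z - x^2*y^2 - x^2*z^2 - x*y*z + x^2 + y^2 + z^2 - 2
tr(b a^3 b^-2 a) = tr(b^-1 a b a^3)*tr(b) - tr(b^-1 a b a^3 b) = x^3*y^2*z - x^2*y^3 - x^2*y*z^2 - x^3*z - x*y^2*z + 2*x^2*y + y^3 + y*z^2 + 2*x*z - 3*y

x^3*y^2*z - x^2*y^3 - x^2*y*z^2 - x^3*z - x*y^2*z + 2*x^2*y + y^3 + y*z^2 + 2*x*z - 3*y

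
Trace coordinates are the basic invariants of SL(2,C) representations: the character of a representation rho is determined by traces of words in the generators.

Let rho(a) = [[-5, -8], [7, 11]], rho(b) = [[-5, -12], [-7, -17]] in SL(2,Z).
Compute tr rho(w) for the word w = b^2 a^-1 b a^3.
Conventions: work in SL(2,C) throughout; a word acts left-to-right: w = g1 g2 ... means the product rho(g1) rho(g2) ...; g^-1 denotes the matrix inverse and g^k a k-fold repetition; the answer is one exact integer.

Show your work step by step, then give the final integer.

8343474

rho(b) = [[-5, -12], [-7, -17]]
... * rho(b) = [[-5, -12], [-7, -17]]  ->  [[109, 264], [154, 373]]
... * rho(a^-1) = [[11, 8], [-7, -5]]  ->  [[-649, -448], [-917, -633]]
... * rho(b) = [[-5, -12], [-7, -17]]  ->  [[6381, 15404], [9016, 21765]]
... * rho(a) = [[-5, -8], [7, 11]]  ->  [[75923, 118396], [107275, 167287]]
... * rho(a) = [[-5, -8], [7, 11]]  ->  [[449157, 694972], [634634, 981957]]
... * rho(a) = [[-5, -8], [7, 11]]  ->  [[2619019, 4051436], [3700529, 5724455]]
tr = 2619019 + 5724455 = 8343474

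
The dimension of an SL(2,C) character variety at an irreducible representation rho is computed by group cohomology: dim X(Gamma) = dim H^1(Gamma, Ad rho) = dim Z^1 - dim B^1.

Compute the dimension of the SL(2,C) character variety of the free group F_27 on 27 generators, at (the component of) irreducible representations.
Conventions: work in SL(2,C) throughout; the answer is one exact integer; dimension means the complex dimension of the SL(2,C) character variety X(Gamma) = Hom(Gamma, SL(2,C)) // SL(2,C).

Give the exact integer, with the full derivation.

Here Gamma is free of rank 27 — no relator constrains a cocycle.
So Z^1 = (sl_2)^27 in full: dim Z^1 = 81.
At an irreducible rho the centralizer of the image in sl_2 is 0, so the coboundary map sl_2 -> Z^1 is injective: dim B^1 = 3.
dim H^1 = 81 - 3 = 78, which is dim X.

78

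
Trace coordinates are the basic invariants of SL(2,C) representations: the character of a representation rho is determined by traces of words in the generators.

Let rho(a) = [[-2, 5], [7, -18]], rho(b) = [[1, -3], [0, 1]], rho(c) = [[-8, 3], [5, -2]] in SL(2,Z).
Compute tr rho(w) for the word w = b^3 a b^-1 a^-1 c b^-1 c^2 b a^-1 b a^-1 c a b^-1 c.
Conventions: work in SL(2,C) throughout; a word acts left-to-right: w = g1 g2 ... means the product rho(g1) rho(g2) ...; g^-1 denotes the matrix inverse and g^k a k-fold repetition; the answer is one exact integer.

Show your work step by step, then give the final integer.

-340023155

rho(b) = [[1, -3], [0, 1]]
... * rho(b) = [[1, -3], [0, 1]]  ->  [[1, -6], [0, 1]]
... * rho(b) = [[1, -3], [0, 1]]  ->  [[1, -9], [0, 1]]
... * rho(a) = [[-2, 5], [7, -18]]  ->  [[-65, 167], [7, -18]]
... * rho(b^-1) = [[1, 3], [0, 1]]  ->  [[-65, -28], [7, 3]]
... * rho(a^-1) = [[-18, -5], [-7, -2]]  ->  [[1366, 381], [-147, -41]]
... * rho(c) = [[-8, 3], [5, -2]]  ->  [[-9023, 3336], [971, -359]]
... * rho(b^-1) = [[1, 3], [0, 1]]  ->  [[-9023, -23733], [971, 2554]]
... * rho(c) = [[-8, 3], [5, -2]]  ->  [[-46481, 20397], [5002, -2195]]
... * rho(c) = [[-8, 3], [5, -2]]  ->  [[473833, -180237], [-50991, 19396]]
... * rho(b) = [[1, -3], [0, 1]]  ->  [[473833, -1601736], [-50991, 172369]]
... * rho(a^-1) = [[-18, -5], [-7, -2]]  ->  [[2683158, 834307], [-288745, -89783]]
... * rho(b) = [[1, -3], [0, 1]]  ->  [[2683158, -7215167], [-288745, 776452]]
... * rho(a^-1) = [[-18, -5], [-7, -2]]  ->  [[2209325, 1014544], [-237754, -109179]]
... * rho(c) = [[-8, 3], [5, -2]]  ->  [[-12601880, 4598887], [1356137, -494904]]
... * rho(a) = [[-2, 5], [7, -18]]  ->  [[57395969, -145789366], [-6176602, 15688957]]
... * rho(b^-1) = [[1, 3], [0, 1]]  ->  [[57395969, 26398541], [-6176602, -2840849]]
... * rho(c) = [[-8, 3], [5, -2]]  ->  [[-327175047, 119390825], [35208571, -12848108]]
tr = -327175047 + -12848108 = -340023155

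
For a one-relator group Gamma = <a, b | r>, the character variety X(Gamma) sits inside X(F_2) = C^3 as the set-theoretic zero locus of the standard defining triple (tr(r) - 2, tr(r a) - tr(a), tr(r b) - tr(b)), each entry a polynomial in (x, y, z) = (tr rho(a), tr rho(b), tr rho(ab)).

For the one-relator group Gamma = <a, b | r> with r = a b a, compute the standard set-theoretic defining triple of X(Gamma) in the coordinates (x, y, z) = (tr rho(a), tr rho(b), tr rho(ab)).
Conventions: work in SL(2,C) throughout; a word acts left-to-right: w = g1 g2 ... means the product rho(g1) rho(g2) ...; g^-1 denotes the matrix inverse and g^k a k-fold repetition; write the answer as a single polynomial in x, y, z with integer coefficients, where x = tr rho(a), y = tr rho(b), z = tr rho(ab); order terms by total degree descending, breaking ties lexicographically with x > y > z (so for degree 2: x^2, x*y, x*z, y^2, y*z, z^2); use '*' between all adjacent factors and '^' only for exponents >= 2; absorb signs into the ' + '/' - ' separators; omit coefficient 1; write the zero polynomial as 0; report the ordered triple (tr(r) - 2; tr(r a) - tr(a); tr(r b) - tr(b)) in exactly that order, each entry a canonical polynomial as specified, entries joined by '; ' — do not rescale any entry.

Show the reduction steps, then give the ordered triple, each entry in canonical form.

x*z - y - 2; x^2*z - x*y - x - z; z^2 - y - 2

trace(a b a) = trace(a) * trace(b a) - trace(b) = x*z - y
trace(a b a^2) = trace(a) * trace(a b a) - trace(a b) = x^2*z - x*y - z
trace(a b a b) = trace(a b) * trace(a b) - trace(1) = z^2 - 2
assemble the triple (trace(r) - 2; trace(r a) - x; trace(r b) - y)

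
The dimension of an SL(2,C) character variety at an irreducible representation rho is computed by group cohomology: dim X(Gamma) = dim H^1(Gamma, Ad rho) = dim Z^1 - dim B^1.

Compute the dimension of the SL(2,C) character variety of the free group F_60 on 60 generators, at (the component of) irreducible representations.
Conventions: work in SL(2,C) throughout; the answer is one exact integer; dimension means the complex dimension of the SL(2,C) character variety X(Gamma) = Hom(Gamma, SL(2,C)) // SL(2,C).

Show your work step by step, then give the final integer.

Here Gamma is free of rank 60 — no relator constrains a cocycle.
Z^1(Gamma, Ad rho) = (sl_2)^60: a cocycle is a free choice of one sl_2 vector per generator, so dim Z^1 = 3*60 = 180.
dim B^1 = 3: the coboundary map is injective because an irreducible image has centralizer 0 in sl_2.
dim H^1 = 180 - 3 = 177, which is dim X.

177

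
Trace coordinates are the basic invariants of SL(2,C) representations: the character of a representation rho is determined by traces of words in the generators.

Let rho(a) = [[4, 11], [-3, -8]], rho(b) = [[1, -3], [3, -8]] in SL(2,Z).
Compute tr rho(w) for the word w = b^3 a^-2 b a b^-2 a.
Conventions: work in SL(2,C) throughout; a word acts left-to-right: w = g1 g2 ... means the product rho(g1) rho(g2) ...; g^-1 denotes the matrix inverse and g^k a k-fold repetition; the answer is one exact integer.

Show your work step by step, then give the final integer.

rho(b) = [[1, -3], [3, -8]]
... * rho(b) = [[1, -3], [3, -8]]  ->  [[-8, 21], [-21, 55]]
... * rho(b) = [[1, -3], [3, -8]]  ->  [[55, -144], [144, -377]]
... * rho(a^-1) = [[-8, -11], [3, 4]]  ->  [[-872, -1181], [-2283, -3092]]
... * rho(a^-1) = [[-8, -11], [3, 4]]  ->  [[3433, 4868], [8988, 12745]]
... * rho(b) = [[1, -3], [3, -8]]  ->  [[18037, -49243], [47223, -128924]]
... * rho(a) = [[4, 11], [-3, -8]]  ->  [[219877, 592351], [575664, 1550845]]
... * rho(b^-1) = [[-8, 3], [-3, 1]]  ->  [[-3536069, 1251982], [-9257847, 3277837]]
... * rho(b^-1) = [[-8, 3], [-3, 1]]  ->  [[24532606, -9356225], [64229265, -24495704]]
... * rho(a) = [[4, 11], [-3, -8]]  ->  [[126199099, 344708466], [330404172, 902487547]]
tr = 126199099 + 902487547 = 1028686646

1028686646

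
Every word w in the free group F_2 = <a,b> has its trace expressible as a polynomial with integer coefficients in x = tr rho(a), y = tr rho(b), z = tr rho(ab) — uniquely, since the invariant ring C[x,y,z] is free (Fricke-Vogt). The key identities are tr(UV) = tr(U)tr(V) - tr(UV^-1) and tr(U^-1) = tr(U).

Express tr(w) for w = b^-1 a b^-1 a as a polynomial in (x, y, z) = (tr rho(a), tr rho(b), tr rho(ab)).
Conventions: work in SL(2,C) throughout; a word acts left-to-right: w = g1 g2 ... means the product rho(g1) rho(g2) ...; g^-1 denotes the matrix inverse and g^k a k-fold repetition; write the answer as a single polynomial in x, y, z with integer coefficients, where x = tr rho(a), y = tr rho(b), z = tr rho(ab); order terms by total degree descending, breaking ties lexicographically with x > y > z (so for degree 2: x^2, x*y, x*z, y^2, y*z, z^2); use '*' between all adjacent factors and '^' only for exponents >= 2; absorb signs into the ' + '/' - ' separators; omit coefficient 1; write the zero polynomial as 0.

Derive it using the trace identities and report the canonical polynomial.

x^2*y^2 - 2*x*y*z + z^2 - 2

trace(a^2) = trace(a)*trace(a) - trace(1)   [square of a] = x^2 - 2
trace(a^2 b) = trace(a)*trace(b a) - trace(b)   [square of a] = x*z - y
trace(a b^-1 a) = trace(a^2)*trace(b) - trace(a^2 b)   [inverse elimination on b] = x^2*y - x*z - y
trace(a b a b) = trace(a b)*trace(a b) - trace(1)   [split at a repeated a] = z^2 - 2
trace(a b^-1 a b) = trace(a b a)*trace(b) - trace(a b a b)   [inverse elimination on b] = x*y*z - y^2 - z^2 + 2
trace(b^-1 a b^-1 a) = trace(a b^-1 a)*trace(b) - trace(a b^-1 a b)   [inverse elimination on b] = x^2*y^2 - 2*x*y*z + z^2 - 2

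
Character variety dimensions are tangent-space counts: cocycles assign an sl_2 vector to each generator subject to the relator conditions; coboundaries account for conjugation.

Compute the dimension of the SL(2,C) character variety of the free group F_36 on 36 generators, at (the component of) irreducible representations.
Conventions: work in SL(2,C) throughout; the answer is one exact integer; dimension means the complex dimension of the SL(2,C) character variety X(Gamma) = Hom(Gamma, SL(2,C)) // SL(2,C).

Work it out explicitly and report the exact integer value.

The free group F_36: 36 generators, no relators.
A cocycle picks one sl_2 vector per generator freely, giving dim Z^1 = 3*36 = 108.
Irreducibility makes the coboundary map sl_2 -> Z^1 injective (trivial centralizer), so dim B^1 = 3.
dim H^1 = 108 - 3 = 105, which is dim X.

105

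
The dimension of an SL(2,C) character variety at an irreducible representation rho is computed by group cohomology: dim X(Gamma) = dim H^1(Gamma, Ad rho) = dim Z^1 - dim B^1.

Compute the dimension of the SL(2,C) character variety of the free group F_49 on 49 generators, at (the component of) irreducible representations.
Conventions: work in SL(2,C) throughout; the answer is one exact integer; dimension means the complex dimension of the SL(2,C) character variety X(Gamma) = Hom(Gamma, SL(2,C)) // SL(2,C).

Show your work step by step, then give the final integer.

144

Here Gamma is free of rank 49 — no relator constrains a cocycle.
Z^1(Gamma, Ad rho) = (sl_2)^49: a cocycle is a free choice of one sl_2 vector per generator, so dim Z^1 = 3*49 = 147.
dim B^1 = 3: the coboundary map is injective because an irreducible image has centralizer 0 in sl_2.
dim X = dim H^1 = dim Z^1 - dim B^1 = 147 - 3 = 144.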